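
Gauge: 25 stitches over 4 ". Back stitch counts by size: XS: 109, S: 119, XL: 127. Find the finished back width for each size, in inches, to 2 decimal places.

XS 17.44 inches; S 19.04 inches; XL 20.32 inches.

25/4 = 6.25 sts per in.
XS: 109 / 6.25 = 17.440 → 17.44 in.
S: 119 / 6.25 = 19.040 → 19.04 in.
XL: 127 / 6.25 = 20.320 → 20.32 in.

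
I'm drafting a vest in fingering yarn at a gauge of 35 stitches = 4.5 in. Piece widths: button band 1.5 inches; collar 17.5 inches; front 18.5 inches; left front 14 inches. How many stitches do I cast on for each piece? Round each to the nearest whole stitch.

Rate = 35/4.5 = 7.778 sts per in.
button band: 1.5 × 7.778 = 11.67 → 12.
collar: 17.5 × 7.778 = 136.11 → 136.
front: 18.5 × 7.778 = 143.89 → 144.
left front: 14 × 7.778 = 108.89 → 109.

button band 12; collar 136; front 144; left front 109.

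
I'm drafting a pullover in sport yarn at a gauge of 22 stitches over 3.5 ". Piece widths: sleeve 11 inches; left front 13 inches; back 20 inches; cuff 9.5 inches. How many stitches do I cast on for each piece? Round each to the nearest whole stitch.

Rate = 22/3.5 = 6.286 sts per in.
sleeve: 11 × 6.286 = 69.14 → 69.
left front: 13 × 6.286 = 81.71 → 82.
back: 20 × 6.286 = 125.71 → 126.
cuff: 9.5 × 6.286 = 59.71 → 60.

sleeve 69; left front 82; back 126; cuff 60.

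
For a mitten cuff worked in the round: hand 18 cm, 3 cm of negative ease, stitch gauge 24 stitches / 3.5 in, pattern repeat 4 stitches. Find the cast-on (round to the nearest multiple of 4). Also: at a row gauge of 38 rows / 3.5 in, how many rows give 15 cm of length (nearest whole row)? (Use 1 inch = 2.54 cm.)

Finished = 18 − 3 = 15 cm.
15 cm × 1/2.54 = 5.91 inches.
24/3.5 = 6.857 sts per in; 5.91 × 6.857 = 40.49 sts.
Nearest multiple of 4 → 40.
15 cm = 5.91 inches; × 10.857 = 64.12 → 64 rows.

Cast on 40 stitches; work 64 rows.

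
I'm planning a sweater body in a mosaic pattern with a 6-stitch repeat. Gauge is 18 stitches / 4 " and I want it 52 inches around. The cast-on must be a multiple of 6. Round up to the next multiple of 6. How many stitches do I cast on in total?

18 / 4 = 4.5 sts per inch.
52 × 4.5 = 234.00 sts.
Next multiple of 6: 234.

234 stitches.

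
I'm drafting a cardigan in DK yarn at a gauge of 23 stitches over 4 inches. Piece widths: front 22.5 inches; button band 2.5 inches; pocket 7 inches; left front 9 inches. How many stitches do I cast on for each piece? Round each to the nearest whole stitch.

front 129; button band 14; pocket 40; left front 52.

Rate = 23/4 = 5.75 sts per in.
front: 22.5 × 5.75 = 129.38 → 129.
button band: 2.5 × 5.75 = 14.38 → 14.
pocket: 7 × 5.75 = 40.25 → 40.
left front: 9 × 5.75 = 51.75 → 52.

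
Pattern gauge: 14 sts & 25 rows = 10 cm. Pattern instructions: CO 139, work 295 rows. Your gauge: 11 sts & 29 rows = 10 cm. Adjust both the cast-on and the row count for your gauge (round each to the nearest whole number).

Cast on 109 stitches; work 342 rows.

Stitches: 139 × 11/14 = 109.21 → 109.
Rows: 295 × 29/25 = 342.20 → 342.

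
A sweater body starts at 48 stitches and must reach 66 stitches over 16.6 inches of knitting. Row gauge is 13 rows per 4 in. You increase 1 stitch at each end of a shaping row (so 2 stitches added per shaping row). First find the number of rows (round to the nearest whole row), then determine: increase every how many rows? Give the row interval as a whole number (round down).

Increase every 6th row.

Rows = 16.6 × 3.25 = 54.0 → 54 rows.
Stitches to add: 18 → 9 shaping rows (at 2 st each).
54 / 9 = 6.00 → every 6 rows.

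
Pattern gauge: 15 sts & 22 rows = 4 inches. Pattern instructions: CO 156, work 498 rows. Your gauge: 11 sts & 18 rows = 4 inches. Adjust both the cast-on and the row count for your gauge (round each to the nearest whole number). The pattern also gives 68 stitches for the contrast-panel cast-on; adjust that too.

Cast on 114 stitches; work 407 rows; contrast-panel cast-on 50 stitches.

Stitches: 156 × 11/15 = 114.40 → 114.
Rows: 498 × 18/22 = 407.45 → 407.
contrast-panel cast-on: 68 × 11/15 = 49.87 → 50.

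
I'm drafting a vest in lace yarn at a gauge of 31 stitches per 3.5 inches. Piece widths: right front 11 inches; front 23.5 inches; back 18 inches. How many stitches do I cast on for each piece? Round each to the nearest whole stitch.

Rate = 31/3.5 = 8.857 sts per in.
right front: 11 × 8.857 = 97.43 → 97.
front: 23.5 × 8.857 = 208.14 → 208.
back: 18 × 8.857 = 159.43 → 159.

right front 97; front 208; back 159.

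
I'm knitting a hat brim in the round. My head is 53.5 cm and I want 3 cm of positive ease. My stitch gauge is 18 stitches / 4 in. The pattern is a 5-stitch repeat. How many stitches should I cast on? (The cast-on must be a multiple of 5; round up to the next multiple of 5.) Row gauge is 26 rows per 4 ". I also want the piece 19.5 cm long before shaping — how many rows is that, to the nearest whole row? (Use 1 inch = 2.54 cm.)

Finished = 53.5 + 3 = 56.5 cm.
56.5 cm × 1/2.54 = 22.24 inches.
18/4 = 4.5 sts per in; 22.24 × 4.5 = 100.10 sts.
Next multiple of 5 → 105.
19.5 cm = 7.68 inches; × 6.5 = 49.90 → 50 rows.

Cast on 105 stitches; work 50 rows.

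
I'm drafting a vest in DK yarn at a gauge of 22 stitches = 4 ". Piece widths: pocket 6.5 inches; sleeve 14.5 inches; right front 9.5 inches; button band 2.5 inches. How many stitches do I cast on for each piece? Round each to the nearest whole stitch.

Rate = 22/4 = 5.5 sts per in.
pocket: 6.5 × 5.5 = 35.75 → 36.
sleeve: 14.5 × 5.5 = 79.75 → 80.
right front: 9.5 × 5.5 = 52.25 → 52.
button band: 2.5 × 5.5 = 13.75 → 14.

pocket 36; sleeve 80; right front 52; button band 14.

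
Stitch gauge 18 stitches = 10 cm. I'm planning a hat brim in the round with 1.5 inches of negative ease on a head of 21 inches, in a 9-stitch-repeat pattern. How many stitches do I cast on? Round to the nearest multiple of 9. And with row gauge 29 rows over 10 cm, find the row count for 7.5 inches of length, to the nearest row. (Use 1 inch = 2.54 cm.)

Cast on 90 stitches; work 55 rows.

Finished = 21 − 1.5 = 19.5 inches.
19.5 inches × 2.54 = 49.53 cm.
18/10 = 1.8 sts per cm; 49.53 × 1.8 = 89.15 sts.
Nearest multiple of 9 → 90.
7.5 inches = 19.05 cm; × 2.9 = 55.24 → 55 rows.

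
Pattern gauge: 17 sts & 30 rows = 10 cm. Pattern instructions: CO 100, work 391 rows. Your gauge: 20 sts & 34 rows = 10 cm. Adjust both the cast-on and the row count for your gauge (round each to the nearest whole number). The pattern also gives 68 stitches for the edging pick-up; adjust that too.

Cast on 118 stitches; work 443 rows; edging pick-up 80 stitches.

Stitches: 100 × 20/17 = 117.65 → 118.
Rows: 391 × 34/30 = 443.13 → 443.
edging pick-up: 68 × 20/17 = 80.00 → 80.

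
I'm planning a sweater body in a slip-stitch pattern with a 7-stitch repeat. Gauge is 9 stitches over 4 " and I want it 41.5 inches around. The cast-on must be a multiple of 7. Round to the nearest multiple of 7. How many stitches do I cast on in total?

9 / 4 = 2.25 sts per inch.
41.5 × 2.25 = 93.38 sts.
Nearest multiple of 7: 91.

91 stitches.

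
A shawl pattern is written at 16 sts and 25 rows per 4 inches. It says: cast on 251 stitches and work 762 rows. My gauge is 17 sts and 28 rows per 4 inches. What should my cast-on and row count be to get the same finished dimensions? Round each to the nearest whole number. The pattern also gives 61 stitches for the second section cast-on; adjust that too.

Stitches: 251 × 17/16 = 266.69 → 267.
Rows: 762 × 28/25 = 853.44 → 853.
second section cast-on: 61 × 17/16 = 64.81 → 65.

Cast on 267 stitches; work 853 rows; second section cast-on 65 stitches.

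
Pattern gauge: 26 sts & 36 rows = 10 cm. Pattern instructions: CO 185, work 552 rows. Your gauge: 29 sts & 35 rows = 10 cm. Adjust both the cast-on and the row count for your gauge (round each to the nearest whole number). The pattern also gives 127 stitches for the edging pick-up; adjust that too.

Cast on 206 stitches; work 537 rows; edging pick-up 142 stitches.

Stitches: 185 × 29/26 = 206.35 → 206.
Rows: 552 × 35/36 = 536.67 → 537.
edging pick-up: 127 × 29/26 = 141.65 → 142.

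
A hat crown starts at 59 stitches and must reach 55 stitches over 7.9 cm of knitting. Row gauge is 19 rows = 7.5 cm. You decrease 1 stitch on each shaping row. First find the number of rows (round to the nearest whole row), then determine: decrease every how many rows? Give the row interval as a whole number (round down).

Decrease every 5th row.

Rows = 7.9 × 2.533 = 20.0 → 20 rows.
Stitches to remove: 4 → 4 shaping rows (at 1 st each).
20 / 4 = 5.00 → every 5 rows.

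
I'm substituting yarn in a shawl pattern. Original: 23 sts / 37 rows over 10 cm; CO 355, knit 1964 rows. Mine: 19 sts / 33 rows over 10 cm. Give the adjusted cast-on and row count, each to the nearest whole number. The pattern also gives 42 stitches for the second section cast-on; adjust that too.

Cast on 293 stitches; work 1752 rows; second section cast-on 35 stitches.

Stitches: 355 × 19/23 = 293.26 → 293.
Rows: 1964 × 33/37 = 1751.68 → 1752.
second section cast-on: 42 × 19/23 = 34.70 → 35.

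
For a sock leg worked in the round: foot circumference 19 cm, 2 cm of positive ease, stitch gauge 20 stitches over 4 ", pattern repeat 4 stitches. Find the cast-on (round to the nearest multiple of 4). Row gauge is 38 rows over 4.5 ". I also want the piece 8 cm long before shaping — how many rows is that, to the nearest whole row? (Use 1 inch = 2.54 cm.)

Finished = 19 + 2 = 21 cm.
21 cm × 1/2.54 = 8.27 inches.
20/4 = 5 sts per in; 8.27 × 5 = 41.34 sts.
Nearest multiple of 4 → 40.
8 cm = 3.15 inches; × 8.444 = 26.60 → 27 rows.

Cast on 40 stitches; work 27 rows.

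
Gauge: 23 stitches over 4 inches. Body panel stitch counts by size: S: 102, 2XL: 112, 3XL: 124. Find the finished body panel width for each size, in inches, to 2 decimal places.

23/4 = 5.75 sts per in.
S: 102 / 5.75 = 17.739 → 17.74 in.
2XL: 112 / 5.75 = 19.478 → 19.48 in.
3XL: 124 / 5.75 = 21.565 → 21.57 in.

S 17.74 inches; 2XL 19.48 inches; 3XL 21.57 inches.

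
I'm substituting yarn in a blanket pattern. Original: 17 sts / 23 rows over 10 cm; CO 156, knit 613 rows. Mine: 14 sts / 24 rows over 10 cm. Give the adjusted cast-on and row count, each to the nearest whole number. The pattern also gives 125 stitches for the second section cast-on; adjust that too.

Stitches: 156 × 14/17 = 128.47 → 128.
Rows: 613 × 24/23 = 639.65 → 640.
second section cast-on: 125 × 14/17 = 102.94 → 103.

Cast on 128 stitches; work 640 rows; second section cast-on 103 stitches.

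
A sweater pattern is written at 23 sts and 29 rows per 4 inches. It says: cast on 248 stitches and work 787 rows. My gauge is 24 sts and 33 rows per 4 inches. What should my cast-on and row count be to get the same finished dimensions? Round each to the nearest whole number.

Stitches: 248 × 24/23 = 258.78 → 259.
Rows: 787 × 33/29 = 895.55 → 896.

Cast on 259 stitches; work 896 rows.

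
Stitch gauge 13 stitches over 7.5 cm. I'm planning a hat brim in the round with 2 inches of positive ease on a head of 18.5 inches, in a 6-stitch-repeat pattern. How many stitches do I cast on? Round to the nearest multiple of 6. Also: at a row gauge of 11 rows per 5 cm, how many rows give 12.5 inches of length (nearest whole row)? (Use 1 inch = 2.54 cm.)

Finished = 18.5 + 2 = 20.5 inches.
20.5 inches × 2.54 = 52.07 cm.
13/7.5 = 1.733 sts per cm; 52.07 × 1.733 = 90.25 sts.
Nearest multiple of 6 → 90.
12.5 inches = 31.75 cm; × 2.2 = 69.85 → 70 rows.

Cast on 90 stitches; work 70 rows.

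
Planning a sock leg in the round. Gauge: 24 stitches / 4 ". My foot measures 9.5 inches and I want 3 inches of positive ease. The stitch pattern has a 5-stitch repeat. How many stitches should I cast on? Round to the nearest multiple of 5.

Finished = 9.5 + 3 = 12.5 inches.
24 / 4 = 6 sts/in.
12.5 × 6 = 75.00 sts.
Nearest multiple of 5: 75.

75 stitches.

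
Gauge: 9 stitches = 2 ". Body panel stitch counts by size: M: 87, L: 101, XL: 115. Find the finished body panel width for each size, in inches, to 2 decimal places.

M 19.33 inches; L 22.44 inches; XL 25.56 inches.

9/2 = 4.5 sts per in.
M: 87 / 4.5 = 19.333 → 19.33 in.
L: 101 / 4.5 = 22.444 → 22.44 in.
XL: 115 / 4.5 = 25.556 → 25.56 in.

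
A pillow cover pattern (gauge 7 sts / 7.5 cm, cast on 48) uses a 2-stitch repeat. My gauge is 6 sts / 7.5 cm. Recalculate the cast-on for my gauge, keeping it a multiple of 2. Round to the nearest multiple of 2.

48 × 6 / 7 = 41.14.
Nearest multiple of 2: 42.

CO 42 sts.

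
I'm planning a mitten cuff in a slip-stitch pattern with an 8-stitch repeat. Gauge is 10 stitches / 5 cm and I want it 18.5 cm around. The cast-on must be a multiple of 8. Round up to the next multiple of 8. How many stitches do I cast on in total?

10 / 5 = 2 sts per cm.
18.5 × 2 = 37.00 sts.
Next multiple of 8: 40.

Cast on 40 stitches.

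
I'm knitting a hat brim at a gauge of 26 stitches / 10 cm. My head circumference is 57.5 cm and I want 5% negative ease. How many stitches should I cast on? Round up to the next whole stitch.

143 stitches.

Finished = 57.5 × 0.95 = 54.62 cm.
26 / 10 = 2.6 sts per cm.
54.62 × 2.6 = 142.03 sts.
→ 143 sts.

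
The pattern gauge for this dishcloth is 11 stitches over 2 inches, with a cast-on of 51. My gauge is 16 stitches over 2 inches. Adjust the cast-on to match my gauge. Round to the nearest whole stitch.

Scale factor = 16 / 11 = 1.455.
51 × 16 / 11 = 74.18 sts.
→ 74 sts.

Cast on 74 stitches.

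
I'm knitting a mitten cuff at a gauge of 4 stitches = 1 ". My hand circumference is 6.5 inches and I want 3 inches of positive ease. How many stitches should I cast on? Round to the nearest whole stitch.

Finished = 6.5 + 3 = 9.5 in.
4 / 1 = 4 sts per inch.
9.50 × 4 = 38.00 sts.

38 stitches.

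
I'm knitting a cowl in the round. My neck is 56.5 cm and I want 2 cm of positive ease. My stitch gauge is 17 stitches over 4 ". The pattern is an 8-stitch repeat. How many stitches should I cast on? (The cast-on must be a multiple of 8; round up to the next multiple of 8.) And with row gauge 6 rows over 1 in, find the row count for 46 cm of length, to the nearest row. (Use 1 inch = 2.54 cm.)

Finished = 56.5 + 2 = 58.5 cm.
58.5 cm × 1/2.54 = 23.03 inches.
17/4 = 4.25 sts per in; 23.03 × 4.25 = 97.88 sts.
Next multiple of 8 → 104.
46 cm = 18.11 inches; × 6 = 108.66 → 109 rows.

Cast on 104 stitches; work 109 rows.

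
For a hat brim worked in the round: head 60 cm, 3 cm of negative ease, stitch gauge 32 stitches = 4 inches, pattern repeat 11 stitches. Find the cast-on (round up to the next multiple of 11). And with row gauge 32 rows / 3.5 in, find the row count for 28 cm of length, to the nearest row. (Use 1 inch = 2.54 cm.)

Finished = 60 − 3 = 57 cm.
57 cm × 1/2.54 = 22.44 inches.
32/4 = 8 sts per in; 22.44 × 8 = 179.53 sts.
Next multiple of 11 → 187.
28 cm = 11.02 inches; × 9.143 = 100.79 → 101 rows.

Cast on 187 stitches; work 101 rows.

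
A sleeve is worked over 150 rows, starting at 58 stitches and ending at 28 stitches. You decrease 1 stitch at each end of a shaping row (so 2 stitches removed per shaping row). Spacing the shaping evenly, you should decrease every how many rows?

Decrease every 10th row.

Stitches to remove: |28 − 58| = 30.
Shaping rows needed: 30 / 2 = 15.
150 rows / 15 = every 10 rows.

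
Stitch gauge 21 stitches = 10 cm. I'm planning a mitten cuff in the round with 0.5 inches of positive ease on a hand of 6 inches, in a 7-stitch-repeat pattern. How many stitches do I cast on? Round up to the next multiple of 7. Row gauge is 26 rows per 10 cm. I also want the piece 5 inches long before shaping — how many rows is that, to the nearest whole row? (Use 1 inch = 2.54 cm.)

Finished = 6 + 0.5 = 6.5 inches.
6.5 inches × 2.54 = 16.51 cm.
21/10 = 2.1 sts per cm; 16.51 × 2.1 = 34.67 sts.
Next multiple of 7 → 35.
5 inches = 12.70 cm; × 2.6 = 33.02 → 33 rows.

Cast on 35 stitches; work 33 rows.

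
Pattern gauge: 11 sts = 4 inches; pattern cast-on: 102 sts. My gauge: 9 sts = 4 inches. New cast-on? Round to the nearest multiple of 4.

CO 84 sts.

Scale factor = 9 / 11 = 0.818.
102 × 9 / 11 = 83.45 sts.
→ 84 sts.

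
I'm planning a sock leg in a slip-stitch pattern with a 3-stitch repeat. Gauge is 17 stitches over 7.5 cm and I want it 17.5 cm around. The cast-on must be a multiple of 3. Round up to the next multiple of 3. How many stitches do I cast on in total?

17 / 7.5 = 2.267 sts per cm.
17.5 × 2.267 = 39.67 sts.
Next multiple of 3: 42.

Cast on 42 stitches.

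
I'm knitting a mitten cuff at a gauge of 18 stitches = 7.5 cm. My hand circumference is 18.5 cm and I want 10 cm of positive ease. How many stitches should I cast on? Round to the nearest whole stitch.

68 stitches.

Finished = 18.5 + 10 = 28.5 cm.
18 / 7.5 = 2.4 sts per cm.
28.50 × 2.4 = 68.40 sts.
→ 68 sts.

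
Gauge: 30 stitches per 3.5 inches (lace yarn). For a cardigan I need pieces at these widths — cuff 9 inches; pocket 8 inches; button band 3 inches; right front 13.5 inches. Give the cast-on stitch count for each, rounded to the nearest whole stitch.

cuff 77; pocket 69; button band 26; right front 116.

Rate = 30/3.5 = 8.571 sts per in.
cuff: 9 × 8.571 = 77.14 → 77.
pocket: 8 × 8.571 = 68.57 → 69.
button band: 3 × 8.571 = 25.71 → 26.
right front: 13.5 × 8.571 = 115.71 → 116.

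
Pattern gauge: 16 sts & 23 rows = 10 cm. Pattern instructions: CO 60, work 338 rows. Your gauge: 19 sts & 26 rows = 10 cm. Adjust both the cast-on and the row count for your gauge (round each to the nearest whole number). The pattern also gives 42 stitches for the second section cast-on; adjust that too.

Cast on 71 stitches; work 382 rows; second section cast-on 50 stitches.

Stitches: 60 × 19/16 = 71.25 → 71.
Rows: 338 × 26/23 = 382.09 → 382.
second section cast-on: 42 × 19/16 = 49.88 → 50.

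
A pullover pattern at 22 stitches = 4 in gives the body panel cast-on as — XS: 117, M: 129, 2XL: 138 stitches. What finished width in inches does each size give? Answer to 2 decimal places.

22/4 = 5.5 sts per in.
XS: 117 / 5.5 = 21.273 → 21.27 in.
M: 129 / 5.5 = 23.455 → 23.45 in.
2XL: 138 / 5.5 = 25.091 → 25.09 in.

XS 21.27 inches; M 23.45 inches; 2XL 25.09 inches.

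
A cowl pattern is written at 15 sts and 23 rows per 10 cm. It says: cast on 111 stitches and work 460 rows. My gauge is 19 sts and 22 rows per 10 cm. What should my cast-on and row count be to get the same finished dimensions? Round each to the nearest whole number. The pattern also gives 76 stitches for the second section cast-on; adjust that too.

Cast on 141 stitches; work 440 rows; second section cast-on 96 stitches.

Stitches: 111 × 19/15 = 140.60 → 141.
Rows: 460 × 22/23 = 440.00 → 440.
second section cast-on: 76 × 19/15 = 96.27 → 96.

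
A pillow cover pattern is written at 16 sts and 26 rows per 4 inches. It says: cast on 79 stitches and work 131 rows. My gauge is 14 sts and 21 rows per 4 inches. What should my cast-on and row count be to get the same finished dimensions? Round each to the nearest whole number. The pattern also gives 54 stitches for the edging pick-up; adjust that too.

Cast on 69 stitches; work 106 rows; edging pick-up 47 stitches.

Stitches: 79 × 14/16 = 69.12 → 69.
Rows: 131 × 21/26 = 105.81 → 106.
edging pick-up: 54 × 14/16 = 47.25 → 47.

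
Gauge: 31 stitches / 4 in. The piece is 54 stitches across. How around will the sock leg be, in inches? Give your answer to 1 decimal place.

7.0 inches.

31 stitches / 4 inch = 7.75 stitches per inch.
54 / 7.75 = 6.97 inches.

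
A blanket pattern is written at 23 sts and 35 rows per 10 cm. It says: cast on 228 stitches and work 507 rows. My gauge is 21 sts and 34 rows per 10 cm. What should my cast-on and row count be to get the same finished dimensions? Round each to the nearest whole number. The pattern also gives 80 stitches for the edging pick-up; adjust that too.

Cast on 208 stitches; work 493 rows; edging pick-up 73 stitches.

Stitches: 228 × 21/23 = 208.17 → 208.
Rows: 507 × 34/35 = 492.51 → 493.
edging pick-up: 80 × 21/23 = 73.04 → 73.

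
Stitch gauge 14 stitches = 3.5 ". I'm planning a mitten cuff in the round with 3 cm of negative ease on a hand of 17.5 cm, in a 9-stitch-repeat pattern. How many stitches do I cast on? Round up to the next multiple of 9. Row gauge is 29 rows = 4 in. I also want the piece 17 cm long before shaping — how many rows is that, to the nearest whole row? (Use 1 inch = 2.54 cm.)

Cast on 27 stitches; work 49 rows.

Finished = 17.5 − 3 = 14.5 cm.
14.5 cm × 1/2.54 = 5.71 inches.
14/3.5 = 4 sts per in; 5.71 × 4 = 22.83 sts.
Next multiple of 9 → 27.
17 cm = 6.69 inches; × 7.25 = 48.52 → 49 rows.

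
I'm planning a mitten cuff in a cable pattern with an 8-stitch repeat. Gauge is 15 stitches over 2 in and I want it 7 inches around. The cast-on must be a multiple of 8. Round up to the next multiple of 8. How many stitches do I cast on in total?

56 stitches.

15 / 2 = 7.5 sts per inch.
7 × 7.5 = 52.50 sts.
Next multiple of 8: 56.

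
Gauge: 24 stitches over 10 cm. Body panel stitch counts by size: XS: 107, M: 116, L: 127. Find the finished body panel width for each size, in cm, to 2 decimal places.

24/10 = 2.4 sts per cm.
XS: 107 / 2.4 = 44.583 → 44.58 cm.
M: 116 / 2.4 = 48.333 → 48.33 cm.
L: 127 / 2.4 = 52.917 → 52.92 cm.

XS 44.58 cm; M 48.33 cm; L 52.92 cm.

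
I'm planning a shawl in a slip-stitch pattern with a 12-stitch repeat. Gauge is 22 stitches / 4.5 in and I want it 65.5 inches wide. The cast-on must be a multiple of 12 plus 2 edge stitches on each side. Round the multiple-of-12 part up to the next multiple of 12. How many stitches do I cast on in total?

328 stitches.

22 / 4.5 = 4.889 sts per inch.
65.5 × 4.889 = 320.22 sts.
Less 4 edge sts → 316.22 for the repeat.
Next multiple of 12: 324.
Add back 4 edge sts → 328.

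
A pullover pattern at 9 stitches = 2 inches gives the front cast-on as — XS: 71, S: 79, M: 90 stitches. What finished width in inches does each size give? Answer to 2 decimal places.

XS 15.78 inches; S 17.56 inches; M 20.00 inches.

9/2 = 4.5 sts per in.
XS: 71 / 4.5 = 15.778 → 15.78 in.
S: 79 / 4.5 = 17.556 → 17.56 in.
M: 90 / 4.5 = 20.000 → 20.00 in.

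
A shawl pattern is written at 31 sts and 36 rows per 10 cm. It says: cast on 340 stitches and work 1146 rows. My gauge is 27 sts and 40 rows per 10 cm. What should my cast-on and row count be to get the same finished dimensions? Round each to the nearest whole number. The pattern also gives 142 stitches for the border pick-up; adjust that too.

Cast on 296 stitches; work 1273 rows; border pick-up 124 stitches.

Stitches: 340 × 27/31 = 296.13 → 296.
Rows: 1146 × 40/36 = 1273.33 → 1273.
border pick-up: 142 × 27/31 = 123.68 → 124.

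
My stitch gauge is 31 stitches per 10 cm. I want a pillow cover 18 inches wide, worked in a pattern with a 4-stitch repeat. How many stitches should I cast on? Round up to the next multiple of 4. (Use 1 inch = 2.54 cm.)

144 stitches.

18 in = 18 × 2.54 = 45.72 cm.
31 / 10 = 3.1 sts/cm.
45.72 × 3.1 = 141.73 sts.
→ 144.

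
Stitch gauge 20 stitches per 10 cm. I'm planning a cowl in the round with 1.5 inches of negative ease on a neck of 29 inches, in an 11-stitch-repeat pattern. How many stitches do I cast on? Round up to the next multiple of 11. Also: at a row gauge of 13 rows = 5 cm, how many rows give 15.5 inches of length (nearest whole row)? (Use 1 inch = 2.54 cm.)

Cast on 143 stitches; work 102 rows.

Finished = 29 − 1.5 = 27.5 inches.
27.5 inches × 2.54 = 69.85 cm.
20/10 = 2 sts per cm; 69.85 × 2 = 139.70 sts.
Next multiple of 11 → 143.
15.5 inches = 39.37 cm; × 2.6 = 102.36 → 102 rows.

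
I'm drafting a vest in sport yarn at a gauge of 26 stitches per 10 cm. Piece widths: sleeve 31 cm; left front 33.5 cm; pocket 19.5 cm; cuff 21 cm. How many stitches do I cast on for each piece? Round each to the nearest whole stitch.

Rate = 26/10 = 2.6 sts per cm.
sleeve: 31 × 2.6 = 80.60 → 81.
left front: 33.5 × 2.6 = 87.10 → 87.
pocket: 19.5 × 2.6 = 50.70 → 51.
cuff: 21 × 2.6 = 54.60 → 55.

sleeve 81; left front 87; pocket 51; cuff 55.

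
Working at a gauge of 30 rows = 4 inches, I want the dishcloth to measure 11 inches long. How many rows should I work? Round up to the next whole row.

83 rows.

30 rows / 4 in = 7.5 rows per inch.
11 × 7.5 = 82.50 rows.
Round up → 83.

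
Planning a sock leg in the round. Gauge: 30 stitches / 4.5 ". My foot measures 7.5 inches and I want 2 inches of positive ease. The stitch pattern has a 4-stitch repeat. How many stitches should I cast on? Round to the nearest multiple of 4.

Finished = 7.5 + 2 = 9.5 inches.
30 / 4.5 = 6.667 sts/in.
9.5 × 6.667 = 63.33 sts.
Nearest multiple of 4: 64.

Cast on 64 stitches.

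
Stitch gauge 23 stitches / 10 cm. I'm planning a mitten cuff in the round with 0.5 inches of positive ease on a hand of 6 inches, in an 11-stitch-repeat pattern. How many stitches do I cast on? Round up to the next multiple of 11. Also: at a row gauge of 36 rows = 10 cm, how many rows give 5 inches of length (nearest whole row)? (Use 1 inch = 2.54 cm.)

Finished = 6 + 0.5 = 6.5 inches.
6.5 inches × 2.54 = 16.51 cm.
23/10 = 2.3 sts per cm; 16.51 × 2.3 = 37.97 sts.
Next multiple of 11 → 44.
5 inches = 12.70 cm; × 3.6 = 45.72 → 46 rows.

Cast on 44 stitches; work 46 rows.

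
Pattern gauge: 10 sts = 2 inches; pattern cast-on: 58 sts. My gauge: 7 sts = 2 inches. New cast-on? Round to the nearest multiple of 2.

40 stitches.

Scale factor = 7 / 10 = 0.700.
58 × 7 / 10 = 40.60 sts.
→ 40 sts.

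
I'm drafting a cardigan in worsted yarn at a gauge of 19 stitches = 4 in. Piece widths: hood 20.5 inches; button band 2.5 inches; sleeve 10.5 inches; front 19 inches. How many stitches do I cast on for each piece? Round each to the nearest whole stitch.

hood 97; button band 12; sleeve 50; front 90.

Rate = 19/4 = 4.75 sts per in.
hood: 20.5 × 4.75 = 97.38 → 97.
button band: 2.5 × 4.75 = 11.88 → 12.
sleeve: 10.5 × 4.75 = 49.88 → 50.
front: 19 × 4.75 = 90.25 → 90.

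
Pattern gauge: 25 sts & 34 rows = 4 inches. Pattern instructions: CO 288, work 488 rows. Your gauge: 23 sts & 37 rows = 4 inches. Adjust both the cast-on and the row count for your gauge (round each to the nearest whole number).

Cast on 265 stitches; work 531 rows.

Stitches: 288 × 23/25 = 264.96 → 265.
Rows: 488 × 37/34 = 531.06 → 531.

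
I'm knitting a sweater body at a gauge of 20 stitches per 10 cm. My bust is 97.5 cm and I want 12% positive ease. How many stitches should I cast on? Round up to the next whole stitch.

CO 219 sts.

Finished = 97.5 × 1.12 = 109.20 cm.
20 / 10 = 2 sts per cm.
109.20 × 2 = 218.40 sts.
→ 219 sts.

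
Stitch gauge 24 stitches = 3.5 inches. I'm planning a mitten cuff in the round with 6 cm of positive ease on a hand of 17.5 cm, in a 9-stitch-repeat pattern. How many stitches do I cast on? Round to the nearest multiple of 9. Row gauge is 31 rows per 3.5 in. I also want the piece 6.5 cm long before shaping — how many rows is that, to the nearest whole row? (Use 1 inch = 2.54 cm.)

Cast on 63 stitches; work 23 rows.

Finished = 17.5 + 6 = 23.5 cm.
23.5 cm × 1/2.54 = 9.25 inches.
24/3.5 = 6.857 sts per in; 9.25 × 6.857 = 63.44 sts.
Nearest multiple of 9 → 63.
6.5 cm = 2.56 inches; × 8.857 = 22.67 → 23 rows.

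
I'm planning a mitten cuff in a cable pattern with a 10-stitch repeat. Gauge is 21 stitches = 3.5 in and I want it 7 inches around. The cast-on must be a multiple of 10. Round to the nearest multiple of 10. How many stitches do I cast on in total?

Cast on 40 stitches.

21 / 3.5 = 6 sts per inch.
7 × 6 = 42.00 sts.
Nearest multiple of 10: 40.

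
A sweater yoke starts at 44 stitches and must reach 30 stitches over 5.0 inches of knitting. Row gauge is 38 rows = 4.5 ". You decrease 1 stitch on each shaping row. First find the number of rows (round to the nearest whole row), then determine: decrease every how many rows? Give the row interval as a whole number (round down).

Rows = 5.0 × 8.444 = 42.2 → 42 rows.
Stitches to remove: 14 → 14 shaping rows (at 1 st each).
42 / 14 = 3.00 → every 3 rows.

Decrease every 3rd row.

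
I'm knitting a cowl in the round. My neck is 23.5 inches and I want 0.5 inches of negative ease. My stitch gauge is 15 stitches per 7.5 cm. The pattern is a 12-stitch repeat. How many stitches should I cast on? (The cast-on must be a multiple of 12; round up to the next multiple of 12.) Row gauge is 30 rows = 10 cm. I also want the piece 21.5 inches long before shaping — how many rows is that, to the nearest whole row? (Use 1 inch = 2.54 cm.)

Finished = 23.5 − 0.5 = 23 inches.
23 inches × 2.54 = 58.42 cm.
15/7.5 = 2 sts per cm; 58.42 × 2 = 116.84 sts.
Next multiple of 12 → 120.
21.5 inches = 54.61 cm; × 3 = 163.83 → 164 rows.

Cast on 120 stitches; work 164 rows.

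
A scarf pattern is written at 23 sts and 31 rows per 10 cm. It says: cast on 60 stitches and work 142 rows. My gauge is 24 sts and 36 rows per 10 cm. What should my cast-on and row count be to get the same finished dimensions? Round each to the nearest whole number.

Stitches: 60 × 24/23 = 62.61 → 63.
Rows: 142 × 36/31 = 164.90 → 165.

Cast on 63 stitches; work 165 rows.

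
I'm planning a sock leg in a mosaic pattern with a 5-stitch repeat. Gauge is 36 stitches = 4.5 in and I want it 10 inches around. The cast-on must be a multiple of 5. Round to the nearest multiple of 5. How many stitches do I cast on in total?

36 / 4.5 = 8 sts per inch.
10 × 8 = 80.00 sts.
Nearest multiple of 5: 80.

Cast on 80 stitches.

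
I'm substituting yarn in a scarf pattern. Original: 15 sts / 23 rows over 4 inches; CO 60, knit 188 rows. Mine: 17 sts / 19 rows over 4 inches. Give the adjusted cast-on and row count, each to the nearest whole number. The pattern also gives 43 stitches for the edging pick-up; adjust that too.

Stitches: 60 × 17/15 = 68.00 → 68.
Rows: 188 × 19/23 = 155.30 → 155.
edging pick-up: 43 × 17/15 = 48.73 → 49.

Cast on 68 stitches; work 155 rows; edging pick-up 49 stitches.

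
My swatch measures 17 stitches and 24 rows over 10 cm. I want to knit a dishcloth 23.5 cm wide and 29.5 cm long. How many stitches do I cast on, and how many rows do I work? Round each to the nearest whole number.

Stitch gauge = 17/10 = 1.7 sts/cm; 23.5 × 1.7 = 39.95 → 40 sts.
Row gauge = 24/10 = 2.4 rows/cm; 29.5 × 2.4 = 70.80 → 71 rows.

Cast on 40 stitches and work 71 rows.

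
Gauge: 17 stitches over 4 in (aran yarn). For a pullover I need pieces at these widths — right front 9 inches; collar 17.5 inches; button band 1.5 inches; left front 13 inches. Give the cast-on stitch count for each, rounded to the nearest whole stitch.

right front 38; collar 74; button band 6; left front 55.

Rate = 17/4 = 4.25 sts per in.
right front: 9 × 4.25 = 38.25 → 38.
collar: 17.5 × 4.25 = 74.38 → 74.
button band: 1.5 × 4.25 = 6.38 → 6.
left front: 13 × 4.25 = 55.25 → 55.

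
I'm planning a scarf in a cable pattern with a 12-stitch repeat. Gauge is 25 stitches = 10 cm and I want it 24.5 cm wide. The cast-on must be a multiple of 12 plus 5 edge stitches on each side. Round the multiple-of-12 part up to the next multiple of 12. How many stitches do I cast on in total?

25 / 10 = 2.5 sts per cm.
24.5 × 2.5 = 61.25 sts.
Less 10 edge sts → 51.25 for the repeat.
Next multiple of 12: 60.
Add back 10 edge sts → 70.

Cast on 70 stitches.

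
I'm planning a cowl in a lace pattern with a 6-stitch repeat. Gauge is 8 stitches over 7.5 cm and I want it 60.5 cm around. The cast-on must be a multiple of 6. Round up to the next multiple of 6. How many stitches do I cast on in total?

CO 66 sts.

8 / 7.5 = 1.067 sts per cm.
60.5 × 1.067 = 64.53 sts.
Next multiple of 6: 66.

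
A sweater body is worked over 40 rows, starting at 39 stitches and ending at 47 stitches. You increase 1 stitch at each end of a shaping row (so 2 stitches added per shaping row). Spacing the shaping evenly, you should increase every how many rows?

Stitches to add: |47 − 39| = 8.
Shaping rows needed: 8 / 2 = 4.
40 rows / 4 = every 10 rows.

Increase every 10th row.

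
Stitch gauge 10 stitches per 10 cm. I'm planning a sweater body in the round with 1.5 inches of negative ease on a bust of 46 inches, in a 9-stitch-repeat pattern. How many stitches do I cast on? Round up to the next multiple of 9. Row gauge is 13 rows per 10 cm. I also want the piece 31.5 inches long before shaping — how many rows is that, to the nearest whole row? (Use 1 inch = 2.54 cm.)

Cast on 117 stitches; work 104 rows.

Finished = 46 − 1.5 = 44.5 inches.
44.5 inches × 2.54 = 113.03 cm.
10/10 = 1 sts per cm; 113.03 × 1 = 113.03 sts.
Next multiple of 9 → 117.
31.5 inches = 80.01 cm; × 1.3 = 104.01 → 104 rows.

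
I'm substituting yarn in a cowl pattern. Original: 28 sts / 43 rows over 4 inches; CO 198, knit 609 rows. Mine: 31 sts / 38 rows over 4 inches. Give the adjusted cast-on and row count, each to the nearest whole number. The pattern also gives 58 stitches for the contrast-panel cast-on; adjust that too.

Cast on 219 stitches; work 538 rows; contrast-panel cast-on 64 stitches.

Stitches: 198 × 31/28 = 219.21 → 219.
Rows: 609 × 38/43 = 538.19 → 538.
contrast-panel cast-on: 58 × 31/28 = 64.21 → 64.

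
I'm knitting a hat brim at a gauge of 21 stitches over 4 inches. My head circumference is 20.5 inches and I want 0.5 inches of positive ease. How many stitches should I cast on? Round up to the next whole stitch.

111 stitches.

Finished = 20.5 + 0.5 = 21 in.
21 / 4 = 5.25 sts per inch.
21.00 × 5.25 = 110.25 sts.
→ 111 sts.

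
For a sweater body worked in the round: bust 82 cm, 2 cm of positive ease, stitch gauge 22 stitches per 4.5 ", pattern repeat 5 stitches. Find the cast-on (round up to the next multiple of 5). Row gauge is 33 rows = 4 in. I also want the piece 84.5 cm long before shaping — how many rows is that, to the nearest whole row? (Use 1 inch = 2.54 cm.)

Cast on 165 stitches; work 274 rows.

Finished = 82 + 2 = 84 cm.
84 cm × 1/2.54 = 33.07 inches.
22/4.5 = 4.889 sts per in; 33.07 × 4.889 = 161.68 sts.
Next multiple of 5 → 165.
84.5 cm = 33.27 inches; × 8.25 = 274.46 → 274 rows.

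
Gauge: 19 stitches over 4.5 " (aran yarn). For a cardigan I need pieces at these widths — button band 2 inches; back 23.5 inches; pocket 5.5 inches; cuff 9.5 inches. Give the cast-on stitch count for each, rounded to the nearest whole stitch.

button band 8; back 99; pocket 23; cuff 40.

Rate = 19/4.5 = 4.222 sts per in.
button band: 2 × 4.222 = 8.44 → 8.
back: 23.5 × 4.222 = 99.22 → 99.
pocket: 5.5 × 4.222 = 23.22 → 23.
cuff: 9.5 × 4.222 = 40.11 → 40.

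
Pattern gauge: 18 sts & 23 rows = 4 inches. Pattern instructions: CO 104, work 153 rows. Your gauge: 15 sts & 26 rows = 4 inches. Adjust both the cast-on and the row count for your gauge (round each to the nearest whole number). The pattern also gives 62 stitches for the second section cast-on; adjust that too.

Cast on 87 stitches; work 173 rows; second section cast-on 52 stitches.

Stitches: 104 × 15/18 = 86.67 → 87.
Rows: 153 × 26/23 = 172.96 → 173.
second section cast-on: 62 × 15/18 = 51.67 → 52.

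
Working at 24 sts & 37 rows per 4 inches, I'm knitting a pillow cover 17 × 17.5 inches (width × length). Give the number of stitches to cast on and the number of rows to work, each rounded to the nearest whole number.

Stitch gauge = 24/4 = 6 sts/in; 17 × 6 = 102.00 → 102 sts.
Row gauge = 37/4 = 9.25 rows/in; 17.5 × 9.25 = 161.88 → 162 rows.

Cast on 102 stitches and work 162 rows.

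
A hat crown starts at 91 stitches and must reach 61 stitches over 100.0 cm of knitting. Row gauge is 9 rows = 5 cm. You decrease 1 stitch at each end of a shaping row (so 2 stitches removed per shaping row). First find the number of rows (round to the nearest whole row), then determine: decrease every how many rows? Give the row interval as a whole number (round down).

Rows = 100.0 × 1.8 = 180.0 → 180 rows.
Stitches to remove: 30 → 15 shaping rows (at 2 st each).
180 / 15 = 12.00 → every 12 rows.

Decrease every 12th row.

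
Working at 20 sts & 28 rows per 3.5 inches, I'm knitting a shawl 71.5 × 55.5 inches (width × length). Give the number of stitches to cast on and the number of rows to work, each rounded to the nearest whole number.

Stitch gauge = 20/3.5 = 5.714 sts/in; 71.5 × 5.714 = 408.57 → 409 sts.
Row gauge = 28/3.5 = 8 rows/in; 55.5 × 8 = 444.00 → 444 rows.

Cast on 409 stitches and work 444 rows.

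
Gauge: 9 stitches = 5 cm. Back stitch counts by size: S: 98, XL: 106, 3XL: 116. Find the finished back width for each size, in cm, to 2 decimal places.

S 54.44 cm; XL 58.89 cm; 3XL 64.44 cm.

9/5 = 1.8 sts per cm.
S: 98 / 1.8 = 54.444 → 54.44 cm.
XL: 106 / 1.8 = 58.889 → 58.89 cm.
3XL: 116 / 1.8 = 64.444 → 64.44 cm.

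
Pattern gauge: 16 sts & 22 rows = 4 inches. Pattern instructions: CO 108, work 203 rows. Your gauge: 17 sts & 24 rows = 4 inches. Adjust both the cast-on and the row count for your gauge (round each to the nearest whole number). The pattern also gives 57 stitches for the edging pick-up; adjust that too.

Cast on 115 stitches; work 221 rows; edging pick-up 61 stitches.

Stitches: 108 × 17/16 = 114.75 → 115.
Rows: 203 × 24/22 = 221.45 → 221.
edging pick-up: 57 × 17/16 = 60.56 → 61.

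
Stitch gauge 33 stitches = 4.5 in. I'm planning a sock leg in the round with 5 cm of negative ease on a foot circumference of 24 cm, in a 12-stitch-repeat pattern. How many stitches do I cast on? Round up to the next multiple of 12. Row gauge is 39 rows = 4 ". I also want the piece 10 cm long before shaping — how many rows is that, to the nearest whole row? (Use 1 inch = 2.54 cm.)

Cast on 60 stitches; work 38 rows.

Finished = 24 − 5 = 19 cm.
19 cm × 1/2.54 = 7.48 inches.
33/4.5 = 7.333 sts per in; 7.48 × 7.333 = 54.86 sts.
Next multiple of 12 → 60.
10 cm = 3.94 inches; × 9.75 = 38.39 → 38 rows.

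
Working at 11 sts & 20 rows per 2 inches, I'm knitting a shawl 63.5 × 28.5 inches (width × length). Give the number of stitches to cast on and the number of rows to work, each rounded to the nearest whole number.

Stitch gauge = 11/2 = 5.5 sts/in; 63.5 × 5.5 = 349.25 → 349 sts.
Row gauge = 20/2 = 10 rows/in; 28.5 × 10 = 285.00 → 285 rows.

Cast on 349 stitches and work 285 rows.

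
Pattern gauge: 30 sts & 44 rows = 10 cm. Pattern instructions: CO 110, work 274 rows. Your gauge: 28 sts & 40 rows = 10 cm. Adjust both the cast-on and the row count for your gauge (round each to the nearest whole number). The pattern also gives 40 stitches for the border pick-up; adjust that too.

Cast on 103 stitches; work 249 rows; border pick-up 37 stitches.

Stitches: 110 × 28/30 = 102.67 → 103.
Rows: 274 × 40/44 = 249.09 → 249.
border pick-up: 40 × 28/30 = 37.33 → 37.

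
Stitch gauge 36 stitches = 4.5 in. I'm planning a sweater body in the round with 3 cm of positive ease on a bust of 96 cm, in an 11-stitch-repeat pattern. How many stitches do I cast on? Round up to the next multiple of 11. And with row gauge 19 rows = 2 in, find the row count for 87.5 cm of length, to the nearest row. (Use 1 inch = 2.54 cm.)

Cast on 319 stitches; work 327 rows.

Finished = 96 + 3 = 99 cm.
99 cm × 1/2.54 = 38.98 inches.
36/4.5 = 8 sts per in; 38.98 × 8 = 311.81 sts.
Next multiple of 11 → 319.
87.5 cm = 34.45 inches; × 9.5 = 327.26 → 327 rows.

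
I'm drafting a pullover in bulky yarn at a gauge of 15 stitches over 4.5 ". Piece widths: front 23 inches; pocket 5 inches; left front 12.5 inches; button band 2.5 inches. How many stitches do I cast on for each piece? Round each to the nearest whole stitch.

Rate = 15/4.5 = 3.333 sts per in.
front: 23 × 3.333 = 76.67 → 77.
pocket: 5 × 3.333 = 16.67 → 17.
left front: 12.5 × 3.333 = 41.67 → 42.
button band: 2.5 × 3.333 = 8.33 → 8.

front 77; pocket 17; left front 42; button band 8.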